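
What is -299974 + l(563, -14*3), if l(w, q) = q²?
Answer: -298210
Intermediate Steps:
-299974 + l(563, -14*3) = -299974 + (-14*3)² = -299974 + (-42)² = -299974 + 1764 = -298210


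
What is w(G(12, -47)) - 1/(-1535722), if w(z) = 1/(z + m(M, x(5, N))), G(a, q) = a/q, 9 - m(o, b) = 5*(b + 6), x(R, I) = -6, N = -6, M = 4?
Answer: 72179345/631181742 ≈ 0.11436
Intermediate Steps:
m(o, b) = -21 - 5*b (m(o, b) = 9 - 5*(b + 6) = 9 - 5*(6 + b) = 9 - (30 + 5*b) = 9 + (-30 - 5*b) = -21 - 5*b)
w(z) = 1/(9 + z) (w(z) = 1/(z + (-21 - 5*(-6))) = 1/(z + (-21 + 30)) = 1/(z + 9) = 1/(9 + z))
w(G(12, -47)) - 1/(-1535722) = 1/(9 + 12/(-47)) - 1/(-1535722) = 1/(9 + 12*(-1/47)) - 1*(-1/1535722) = 1/(9 - 12/47) + 1/1535722 = 1/(411/47) + 1/1535722 = 47/411 + 1/1535722 = 72179345/631181742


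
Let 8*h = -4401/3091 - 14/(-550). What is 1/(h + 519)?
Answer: 309100/160368871 ≈ 0.0019274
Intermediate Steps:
h = -54029/309100 (h = (-4401/3091 - 14/(-550))/8 = (-4401*1/3091 - 14*(-1/550))/8 = (-4401/3091 + 7/275)/8 = (⅛)*(-108058/77275) = -54029/309100 ≈ -0.17479)
1/(h + 519) = 1/(-54029/309100 + 519) = 1/(160368871/309100) = 309100/160368871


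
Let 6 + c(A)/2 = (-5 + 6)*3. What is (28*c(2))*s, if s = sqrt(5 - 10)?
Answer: -168*I*sqrt(5) ≈ -375.66*I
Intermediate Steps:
c(A) = -6 (c(A) = -12 + 2*((-5 + 6)*3) = -12 + 2*(1*3) = -12 + 2*3 = -12 + 6 = -6)
s = I*sqrt(5) (s = sqrt(-5) = I*sqrt(5) ≈ 2.2361*I)
(28*c(2))*s = (28*(-6))*(I*sqrt(5)) = -168*I*sqrt(5)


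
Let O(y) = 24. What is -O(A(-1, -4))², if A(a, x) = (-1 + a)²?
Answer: -576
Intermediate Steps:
-O(A(-1, -4))² = -1*24² = -1*576 = -576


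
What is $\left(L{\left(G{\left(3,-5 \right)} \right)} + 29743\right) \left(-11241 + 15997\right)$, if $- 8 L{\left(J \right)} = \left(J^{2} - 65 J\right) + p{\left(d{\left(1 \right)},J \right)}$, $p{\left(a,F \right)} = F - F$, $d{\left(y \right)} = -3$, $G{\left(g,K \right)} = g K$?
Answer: $140744308$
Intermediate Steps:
$G{\left(g,K \right)} = K g$
$p{\left(a,F \right)} = 0$
$L{\left(J \right)} = - \frac{J^{2}}{8} + \frac{65 J}{8}$ ($L{\left(J \right)} = - \frac{\left(J^{2} - 65 J\right) + 0}{8} = - \frac{J^{2} - 65 J}{8} = - \frac{J^{2}}{8} + \frac{65 J}{8}$)
$\left(L{\left(G{\left(3,-5 \right)} \right)} + 29743\right) \left(-11241 + 15997\right) = \left(\frac{\left(-5\right) 3 \left(65 - \left(-5\right) 3\right)}{8} + 29743\right) \left(-11241 + 15997\right) = \left(\frac{1}{8} \left(-15\right) \left(65 - -15\right) + 29743\right) 4756 = \left(\frac{1}{8} \left(-15\right) \left(65 + 15\right) + 29743\right) 4756 = \left(\frac{1}{8} \left(-15\right) 80 + 29743\right) 4756 = \left(-150 + 29743\right) 4756 = 29593 \cdot 4756 = 140744308$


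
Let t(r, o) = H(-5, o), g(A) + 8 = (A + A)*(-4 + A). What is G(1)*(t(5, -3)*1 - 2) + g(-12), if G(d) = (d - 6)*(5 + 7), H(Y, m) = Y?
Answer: 796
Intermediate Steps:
g(A) = -8 + 2*A*(-4 + A) (g(A) = -8 + (A + A)*(-4 + A) = -8 + (2*A)*(-4 + A) = -8 + 2*A*(-4 + A))
t(r, o) = -5
G(d) = -72 + 12*d (G(d) = (-6 + d)*12 = -72 + 12*d)
G(1)*(t(5, -3)*1 - 2) + g(-12) = (-72 + 12*1)*(-5*1 - 2) + (-8 - 8*(-12) + 2*(-12)²) = (-72 + 12)*(-5 - 2) + (-8 + 96 + 2*144) = -60*(-7) + (-8 + 96 + 288) = 420 + 376 = 796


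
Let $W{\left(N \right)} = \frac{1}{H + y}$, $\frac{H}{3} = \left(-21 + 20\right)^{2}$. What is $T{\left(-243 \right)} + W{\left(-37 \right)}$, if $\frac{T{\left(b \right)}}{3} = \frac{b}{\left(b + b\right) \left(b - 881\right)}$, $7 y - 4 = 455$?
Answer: $\frac{1787}{134880} \approx 0.013249$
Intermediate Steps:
$y = \frac{459}{7}$ ($y = \frac{4}{7} + \frac{1}{7} \cdot 455 = \frac{4}{7} + 65 = \frac{459}{7} \approx 65.571$)
$T{\left(b \right)} = \frac{3}{2 \left(-881 + b\right)}$ ($T{\left(b \right)} = 3 \frac{b}{\left(b + b\right) \left(b - 881\right)} = 3 \frac{b}{2 b \left(-881 + b\right)} = 3 b \frac{1}{2 b \left(-881 + b\right)} = 3 \frac{1}{2 \left(-881 + b\right)} = \frac{3}{2 \left(-881 + b\right)}$)
$H = 3$ ($H = 3 \left(-21 + 20\right)^{2} = 3 \left(-1\right)^{2} = 3 \cdot 1 = 3$)
$W{\left(N \right)} = \frac{7}{480}$ ($W{\left(N \right)} = \frac{1}{3 + \frac{459}{7}} = \frac{1}{\frac{480}{7}} = \frac{7}{480}$)
$T{\left(-243 \right)} + W{\left(-37 \right)} = \frac{3}{2 \left(-881 - 243\right)} + \frac{7}{480} = \frac{3}{2 \left(-1124\right)} + \frac{7}{480} = \frac{3}{2} \left(- \frac{1}{1124}\right) + \frac{7}{480} = - \frac{3}{2248} + \frac{7}{480} = \frac{1787}{134880}$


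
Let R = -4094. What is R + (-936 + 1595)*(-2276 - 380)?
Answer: -1754398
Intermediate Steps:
R + (-936 + 1595)*(-2276 - 380) = -4094 + (-936 + 1595)*(-2276 - 380) = -4094 + 659*(-2656) = -4094 - 1750304 = -1754398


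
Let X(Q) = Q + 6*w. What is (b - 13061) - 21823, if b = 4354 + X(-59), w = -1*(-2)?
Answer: -30577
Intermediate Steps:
w = 2
X(Q) = 12 + Q (X(Q) = Q + 6*2 = Q + 12 = 12 + Q)
b = 4307 (b = 4354 + (12 - 59) = 4354 - 47 = 4307)
(b - 13061) - 21823 = (4307 - 13061) - 21823 = -8754 - 21823 = -30577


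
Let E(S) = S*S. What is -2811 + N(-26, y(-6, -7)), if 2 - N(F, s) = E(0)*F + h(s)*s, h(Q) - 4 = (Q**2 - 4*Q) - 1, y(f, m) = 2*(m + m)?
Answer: 22363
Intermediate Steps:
y(f, m) = 4*m (y(f, m) = 2*(2*m) = 4*m)
E(S) = S**2
h(Q) = 3 + Q**2 - 4*Q (h(Q) = 4 + ((Q**2 - 4*Q) - 1) = 4 + (-1 + Q**2 - 4*Q) = 3 + Q**2 - 4*Q)
N(F, s) = 2 - s*(3 + s**2 - 4*s) (N(F, s) = 2 - (0**2*F + (3 + s**2 - 4*s)*s) = 2 - (0*F + s*(3 + s**2 - 4*s)) = 2 - (0 + s*(3 + s**2 - 4*s)) = 2 - s*(3 + s**2 - 4*s))
-2811 + N(-26, y(-6, -7)) = -2811 + (2 - 4*(-7)*(3 + (4*(-7))**2 - 16*(-7))) = -2811 + (2 - 1*(-28)*(3 + (-28)**2 - 4*(-28))) = -2811 + (2 - 1*(-28)*(3 + 784 + 112)) = -2811 + (2 - 1*(-28)*899) = -2811 + (2 + 25172) = -2811 + 25174 = 22363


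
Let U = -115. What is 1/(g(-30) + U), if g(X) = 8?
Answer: -1/107 ≈ -0.0093458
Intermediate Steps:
1/(g(-30) + U) = 1/(8 - 115) = 1/(-107) = -1/107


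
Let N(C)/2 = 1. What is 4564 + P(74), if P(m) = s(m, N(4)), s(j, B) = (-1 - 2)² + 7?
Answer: 4580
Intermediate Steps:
N(C) = 2 (N(C) = 2*1 = 2)
s(j, B) = 16 (s(j, B) = (-3)² + 7 = 9 + 7 = 16)
P(m) = 16
4564 + P(74) = 4564 + 16 = 4580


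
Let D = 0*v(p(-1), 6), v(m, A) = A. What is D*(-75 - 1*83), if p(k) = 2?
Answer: 0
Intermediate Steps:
D = 0 (D = 0*6 = 0)
D*(-75 - 1*83) = 0*(-75 - 1*83) = 0*(-75 - 83) = 0*(-158) = 0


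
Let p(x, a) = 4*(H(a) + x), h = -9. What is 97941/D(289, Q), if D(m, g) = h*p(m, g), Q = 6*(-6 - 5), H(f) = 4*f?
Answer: -32647/300 ≈ -108.82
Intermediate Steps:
Q = -66 (Q = 6*(-11) = -66)
p(x, a) = 4*x + 16*a (p(x, a) = 4*(4*a + x) = 4*(x + 4*a) = 4*x + 16*a)
D(m, g) = -144*g - 36*m (D(m, g) = -9*(4*m + 16*g) = -144*g - 36*m)
97941/D(289, Q) = 97941/(-144*(-66) - 36*289) = 97941/(9504 - 10404) = 97941/(-900) = 97941*(-1/900) = -32647/300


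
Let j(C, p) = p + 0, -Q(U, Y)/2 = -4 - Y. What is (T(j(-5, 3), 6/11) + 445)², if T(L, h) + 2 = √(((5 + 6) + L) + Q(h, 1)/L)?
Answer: 588799/3 + 1772*√39/3 ≈ 1.9996e+5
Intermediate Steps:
Q(U, Y) = 8 + 2*Y (Q(U, Y) = -2*(-4 - Y) = 8 + 2*Y)
j(C, p) = p
T(L, h) = -2 + √(11 + L + 10/L) (T(L, h) = -2 + √(((5 + 6) + L) + (8 + 2*1)/L) = -2 + √((11 + L) + (8 + 2)/L) = -2 + √((11 + L) + 10/L) = -2 + √(11 + L + 10/L))
(T(j(-5, 3), 6/11) + 445)² = ((-2 + √(11 + 3 + 10/3)) + 445)² = ((-2 + √(52/3)) + 445)² = ((-2 + 2*√39/3) + 445)² = (443 + 2*√39/3)²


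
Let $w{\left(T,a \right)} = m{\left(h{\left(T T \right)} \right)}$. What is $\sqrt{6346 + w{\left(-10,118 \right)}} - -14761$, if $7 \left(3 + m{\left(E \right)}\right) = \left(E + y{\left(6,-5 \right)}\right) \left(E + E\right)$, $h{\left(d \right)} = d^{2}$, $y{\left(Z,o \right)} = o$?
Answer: $14761 + \frac{\sqrt{1399610807}}{7} \approx 20105.0$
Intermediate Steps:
$m{\left(E \right)} = -3 + \frac{2 E \left(-5 + E\right)}{7}$ ($m{\left(E \right)} = -3 + \frac{\left(E - 5\right) \left(E + E\right)}{7} = -3 + \frac{\left(-5 + E\right) 2 E}{7} = -3 + \frac{2 E \left(-5 + E\right)}{7}$)
$w{\left(T,a \right)} = -3 - \frac{10 T^{4}}{7} + \frac{2 T^{8}}{7}$ ($w{\left(T,a \right)} = -3 - \frac{10 \left(T T\right)^{2}}{7} + \frac{2 \left(\left(T T\right)^{2}\right)^{2}}{7} = -3 - \frac{10 \left(T^{2}\right)^{2}}{7} + \frac{2 \left(\left(T^{2}\right)^{2}\right)^{2}}{7} = -3 - \frac{10 T^{4}}{7} + \frac{2 \left(T^{4}\right)^{2}}{7} = -3 - \frac{10 T^{4}}{7} + \frac{2 T^{8}}{7}$)
$\sqrt{6346 + w{\left(-10,118 \right)}} - -14761 = \sqrt{6346 - \left(3 - \frac{200000000}{7} + \frac{100000}{7}\right)} - -14761 = \sqrt{6346 - - \frac{199899979}{7}} + 14761 = \sqrt{6346 + \frac{199899979}{7}} + 14761 = \sqrt{\frac{199944401}{7}} + 14761 = \frac{\sqrt{1399610807}}{7} + 14761 = 14761 + \frac{\sqrt{1399610807}}{7}$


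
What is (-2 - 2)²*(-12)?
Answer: -192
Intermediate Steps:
(-2 - 2)²*(-12) = (-4)²*(-12) = 16*(-12) = -192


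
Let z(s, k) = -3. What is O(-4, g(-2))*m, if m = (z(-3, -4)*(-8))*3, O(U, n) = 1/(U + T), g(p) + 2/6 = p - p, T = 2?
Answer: -36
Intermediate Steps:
g(p) = -⅓ (g(p) = -⅓ + (p - p) = -⅓ + 0 = -⅓)
O(U, n) = 1/(2 + U) (O(U, n) = 1/(U + 2) = 1/(2 + U))
m = 72 (m = -3*(-8)*3 = 24*3 = 72)
O(-4, g(-2))*m = 72/(2 - 4) = 72/(-2) = -½*72 = -36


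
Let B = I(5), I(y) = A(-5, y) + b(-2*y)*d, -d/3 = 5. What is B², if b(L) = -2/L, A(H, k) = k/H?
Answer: 16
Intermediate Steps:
d = -15 (d = -3*5 = -15)
I(y) = -15/y - y/5 (I(y) = y/(-5) - 2*(-1/(2*y))*(-15) = y*(-⅕) - (-1)/y*(-15) = -y/5 - 15/y = -15/y - y/5)
B = -4 (B = -15/5 - ⅕*5 = -15*⅕ - 1 = -3 - 1 = -4)
B² = (-4)² = 16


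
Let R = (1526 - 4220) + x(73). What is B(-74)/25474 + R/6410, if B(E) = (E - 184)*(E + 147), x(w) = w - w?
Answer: -47338224/40822085 ≈ -1.1596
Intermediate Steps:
x(w) = 0
B(E) = (-184 + E)*(147 + E)
R = -2694 (R = (1526 - 4220) + 0 = -2694 + 0 = -2694)
B(-74)/25474 + R/6410 = (-27048 + (-74)**2 - 37*(-74))/25474 - 2694/6410 = (-27048 + 5476 + 2738)*(1/25474) - 2694*1/6410 = -18834*1/25474 - 1347/3205 = -9417/12737 - 1347/3205 = -47338224/40822085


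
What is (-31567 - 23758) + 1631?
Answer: -53694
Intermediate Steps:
(-31567 - 23758) + 1631 = -55325 + 1631 = -53694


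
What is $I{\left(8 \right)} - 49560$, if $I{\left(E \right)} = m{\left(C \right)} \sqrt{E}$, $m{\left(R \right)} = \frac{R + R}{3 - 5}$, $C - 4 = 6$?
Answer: $-49560 - 20 \sqrt{2} \approx -49588.0$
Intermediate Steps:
$C = 10$ ($C = 4 + 6 = 10$)
$m{\left(R \right)} = - R$ ($m{\left(R \right)} = \frac{2 R}{-2} = 2 R \left(- \frac{1}{2}\right) = - R$)
$I{\left(E \right)} = - 10 \sqrt{E}$ ($I{\left(E \right)} = \left(-1\right) 10 \sqrt{E} = - 10 \sqrt{E}$)
$I{\left(8 \right)} - 49560 = - 10 \sqrt{8} - 49560 = - 10 \cdot 2 \sqrt{2} - 49560 = - 20 \sqrt{2} - 49560 = -49560 - 20 \sqrt{2}$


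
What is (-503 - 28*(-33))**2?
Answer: 177241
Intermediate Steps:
(-503 - 28*(-33))**2 = (-503 + 924)**2 = 421**2 = 177241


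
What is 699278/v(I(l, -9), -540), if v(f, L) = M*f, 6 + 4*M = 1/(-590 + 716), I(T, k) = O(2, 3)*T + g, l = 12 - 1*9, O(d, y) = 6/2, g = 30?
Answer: -117478704/9815 ≈ -11969.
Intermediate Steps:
O(d, y) = 3 (O(d, y) = 6*(½) = 3)
l = 3 (l = 12 - 9 = 3)
I(T, k) = 30 + 3*T (I(T, k) = 3*T + 30 = 30 + 3*T)
M = -755/504 (M = -3/2 + 1/(4*(-590 + 716)) = -3/2 + (¼)/126 = -3/2 + (¼)*(1/126) = -3/2 + 1/504 = -755/504 ≈ -1.4980)
v(f, L) = -755*f/504
699278/v(I(l, -9), -540) = 699278/((-755*(30 + 3*3)/504)) = 699278/((-755*(30 + 9)/504)) = 699278/((-755/504*39)) = 699278/(-9815/168) = 699278*(-168/9815) = -117478704/9815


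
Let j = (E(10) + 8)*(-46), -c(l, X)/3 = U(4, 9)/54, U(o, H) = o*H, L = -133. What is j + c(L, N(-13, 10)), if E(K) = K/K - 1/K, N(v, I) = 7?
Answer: -2057/5 ≈ -411.40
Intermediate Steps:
U(o, H) = H*o
E(K) = 1 - 1/K
c(l, X) = -2 (c(l, X) = -3*9*4/54 = -108/54 = -3*2/3 = -2)
j = -2047/5 (j = ((-1 + 10)/10 + 8)*(-46) = ((1/10)*9 + 8)*(-46) = (9/10 + 8)*(-46) = (89/10)*(-46) = -2047/5 ≈ -409.40)
j + c(L, N(-13, 10)) = -2047/5 - 2 = -2057/5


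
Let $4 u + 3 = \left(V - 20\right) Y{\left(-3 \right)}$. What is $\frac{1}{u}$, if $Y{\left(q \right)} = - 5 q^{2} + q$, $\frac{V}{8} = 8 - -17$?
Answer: $- \frac{4}{8643} \approx -0.0004628$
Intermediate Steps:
$V = 200$ ($V = 8 \left(8 - -17\right) = 8 \left(8 + 17\right) = 8 \cdot 25 = 200$)
$Y{\left(q \right)} = q - 5 q^{2}$
$u = - \frac{8643}{4}$ ($u = - \frac{3}{4} + \frac{\left(200 - 20\right) \left(- 3 \left(1 - -15\right)\right)}{4} = - \frac{3}{4} + \frac{180 \left(- 3 \left(1 + 15\right)\right)}{4} = - \frac{3}{4} + \frac{180 \left(\left(-3\right) 16\right)}{4} = - \frac{3}{4} + \frac{180 \left(-48\right)}{4} = - \frac{3}{4} + \frac{1}{4} \left(-8640\right) = - \frac{3}{4} - 2160 = - \frac{8643}{4} \approx -2160.8$)
$\frac{1}{u} = \frac{1}{- \frac{8643}{4}} = - \frac{4}{8643}$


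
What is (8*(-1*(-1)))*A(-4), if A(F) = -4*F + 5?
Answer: 168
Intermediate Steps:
A(F) = 5 - 4*F
(8*(-1*(-1)))*A(-4) = (8*(-1*(-1)))*(5 - 4*(-4)) = (8*1)*(5 + 16) = 8*21 = 168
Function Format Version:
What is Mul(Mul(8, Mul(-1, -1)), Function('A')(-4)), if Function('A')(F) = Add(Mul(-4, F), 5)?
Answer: 168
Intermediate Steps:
Function('A')(F) = Add(5, Mul(-4, F))
Mul(Mul(8, Mul(-1, -1)), Function('A')(-4)) = Mul(Mul(8, Mul(-1, -1)), Add(5, Mul(-4, -4))) = Mul(Mul(8, 1), Add(5, 16)) = Mul(8, 21) = 168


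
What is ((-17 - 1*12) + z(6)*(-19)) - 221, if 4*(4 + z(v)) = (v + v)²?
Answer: -858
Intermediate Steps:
z(v) = -4 + v² (z(v) = -4 + (v + v)²/4 = -4 + (2*v)²/4 = -4 + (4*v²)/4 = -4 + v²)
((-17 - 1*12) + z(6)*(-19)) - 221 = ((-17 - 1*12) + (-4 + 6²)*(-19)) - 221 = ((-17 - 12) + (-4 + 36)*(-19)) - 221 = (-29 + 32*(-19)) - 221 = (-29 - 608) - 221 = -637 - 221 = -858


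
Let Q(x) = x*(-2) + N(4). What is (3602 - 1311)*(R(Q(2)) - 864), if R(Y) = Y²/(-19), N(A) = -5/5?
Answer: -37666331/19 ≈ -1.9824e+6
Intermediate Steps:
N(A) = -1 (N(A) = -5*⅕ = -1)
Q(x) = -1 - 2*x (Q(x) = x*(-2) - 1 = -2*x - 1 = -1 - 2*x)
R(Y) = -Y²/19
(3602 - 1311)*(R(Q(2)) - 864) = (3602 - 1311)*(-(-1 - 2*2)²/19 - 864) = 2291*(-(-1 - 4)²/19 - 864) = 2291*(-1/19*(-5)² - 864) = 2291*(-1/19*25 - 864) = 2291*(-25/19 - 864) = 2291*(-16441/19) = -37666331/19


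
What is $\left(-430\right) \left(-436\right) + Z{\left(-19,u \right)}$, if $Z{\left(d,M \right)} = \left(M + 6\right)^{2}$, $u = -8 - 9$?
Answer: $187601$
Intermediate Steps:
$u = -17$
$Z{\left(d,M \right)} = \left(6 + M\right)^{2}$
$\left(-430\right) \left(-436\right) + Z{\left(-19,u \right)} = \left(-430\right) \left(-436\right) + \left(6 - 17\right)^{2} = 187480 + \left(-11\right)^{2} = 187480 + 121 = 187601$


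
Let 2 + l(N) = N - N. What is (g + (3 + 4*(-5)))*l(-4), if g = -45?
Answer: 124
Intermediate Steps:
l(N) = -2 (l(N) = -2 + (N - N) = -2 + 0 = -2)
(g + (3 + 4*(-5)))*l(-4) = (-45 + (3 + 4*(-5)))*(-2) = (-45 + (3 - 20))*(-2) = (-45 - 17)*(-2) = -62*(-2) = 124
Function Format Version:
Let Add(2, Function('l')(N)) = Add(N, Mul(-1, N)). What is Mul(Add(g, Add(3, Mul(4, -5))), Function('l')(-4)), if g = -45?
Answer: 124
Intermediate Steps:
Function('l')(N) = -2 (Function('l')(N) = Add(-2, Add(N, Mul(-1, N))) = Add(-2, 0) = -2)
Mul(Add(g, Add(3, Mul(4, -5))), Function('l')(-4)) = Mul(Add(-45, Add(3, Mul(4, -5))), -2) = Mul(Add(-45, Add(3, -20)), -2) = Mul(Add(-45, -17), -2) = Mul(-62, -2) = 124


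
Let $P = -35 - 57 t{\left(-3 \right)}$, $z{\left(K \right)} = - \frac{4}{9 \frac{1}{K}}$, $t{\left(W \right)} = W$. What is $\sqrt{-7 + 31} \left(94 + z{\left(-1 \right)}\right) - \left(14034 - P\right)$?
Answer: $-13898 + \frac{1700 \sqrt{6}}{9} \approx -13435.0$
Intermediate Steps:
$z{\left(K \right)} = - \frac{4 K}{9}$ ($z{\left(K \right)} = - 4 \frac{K}{9} = - \frac{4 K}{9}$)
$P = 136$ ($P = -35 - -171 = -35 + 171 = 136$)
$\sqrt{-7 + 31} \left(94 + z{\left(-1 \right)}\right) - \left(14034 - P\right) = \sqrt{-7 + 31} \left(94 - - \frac{4}{9}\right) - \left(14034 - 136\right) = \sqrt{24} \left(94 + \frac{4}{9}\right) - \left(14034 - 136\right) = 2 \sqrt{6} \cdot \frac{850}{9} - 13898 = \frac{1700 \sqrt{6}}{9} - 13898 = -13898 + \frac{1700 \sqrt{6}}{9}$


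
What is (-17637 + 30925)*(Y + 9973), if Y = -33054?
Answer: -306700328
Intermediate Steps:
(-17637 + 30925)*(Y + 9973) = (-17637 + 30925)*(-33054 + 9973) = 13288*(-23081) = -306700328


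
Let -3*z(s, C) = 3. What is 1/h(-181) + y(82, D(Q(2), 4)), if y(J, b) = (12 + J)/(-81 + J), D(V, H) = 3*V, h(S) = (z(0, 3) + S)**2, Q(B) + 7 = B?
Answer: 3113657/33124 ≈ 94.000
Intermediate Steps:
z(s, C) = -1 (z(s, C) = -1/3*3 = -1)
Q(B) = -7 + B
h(S) = (-1 + S)**2
y(J, b) = (12 + J)/(-81 + J)
1/h(-181) + y(82, D(Q(2), 4)) = 1/((-1 - 181)**2) + (12 + 82)/(-81 + 82) = 1/((-182)**2) + 94/1 = 1/33124 + 1*94 = 1/33124 + 94 = 3113657/33124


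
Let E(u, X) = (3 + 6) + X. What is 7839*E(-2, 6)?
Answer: 117585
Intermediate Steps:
E(u, X) = 9 + X
7839*E(-2, 6) = 7839*(9 + 6) = 7839*15 = 117585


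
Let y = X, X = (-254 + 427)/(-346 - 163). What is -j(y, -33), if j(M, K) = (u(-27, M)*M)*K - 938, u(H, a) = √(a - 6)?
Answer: 938 - 5709*I*√1642543/259081 ≈ 938.0 - 28.241*I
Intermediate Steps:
X = -173/509 (X = 173/(-509) = 173*(-1/509) = -173/509 ≈ -0.33988)
u(H, a) = √(-6 + a)
y = -173/509 ≈ -0.33988
j(M, K) = -938 + K*M*√(-6 + M) (j(M, K) = (√(-6 + M)*M)*K - 938 = (M*√(-6 + M))*K - 938 = K*M*√(-6 + M) - 938 = -938 + K*M*√(-6 + M))
-j(y, -33) = -(-938 - 33*(-173/509)*√(-6 - 173/509)) = -(-938 - 33*(-173/509)*√(-3227/509)) = -(-938 - 33*(-173/509)*I*√1642543/509) = -(-938 + 5709*I*√1642543/259081) = 938 - 5709*I*√1642543/259081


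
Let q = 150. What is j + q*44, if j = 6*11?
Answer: 6666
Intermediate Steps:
j = 66
j + q*44 = 66 + 150*44 = 66 + 6600 = 6666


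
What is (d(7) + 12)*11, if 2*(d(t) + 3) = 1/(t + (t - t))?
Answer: 1397/14 ≈ 99.786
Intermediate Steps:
d(t) = -3 + 1/(2*t) (d(t) = -3 + 1/(2*(t + (t - t))) = -3 + 1/(2*(t + 0)) = -3 + 1/(2*t))
(d(7) + 12)*11 = ((-3 + (½)/7) + 12)*11 = ((-3 + (½)*(⅐)) + 12)*11 = ((-3 + 1/14) + 12)*11 = (-41/14 + 12)*11 = (127/14)*11 = 1397/14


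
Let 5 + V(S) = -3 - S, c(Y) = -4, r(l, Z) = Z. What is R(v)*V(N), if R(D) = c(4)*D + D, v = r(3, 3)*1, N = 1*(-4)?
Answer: 36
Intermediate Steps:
N = -4
v = 3 (v = 3*1 = 3)
V(S) = -8 - S (V(S) = -5 + (-3 - S) = -8 - S)
R(D) = -3*D (R(D) = -4*D + D = -3*D)
R(v)*V(N) = (-3*3)*(-8 - 1*(-4)) = -9*(-8 + 4) = -9*(-4) = 36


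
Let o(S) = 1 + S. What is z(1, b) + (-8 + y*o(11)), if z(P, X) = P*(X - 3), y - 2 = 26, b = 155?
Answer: 480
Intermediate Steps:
y = 28 (y = 2 + 26 = 28)
z(P, X) = P*(-3 + X)
z(1, b) + (-8 + y*o(11)) = 1*(-3 + 155) + (-8 + 28*(1 + 11)) = 1*152 + (-8 + 28*12) = 152 + (-8 + 336) = 152 + 328 = 480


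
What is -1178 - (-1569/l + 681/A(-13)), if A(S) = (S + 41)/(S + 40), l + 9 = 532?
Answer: -51287/28 ≈ -1831.7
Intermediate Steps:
l = 523 (l = -9 + 532 = 523)
A(S) = (41 + S)/(40 + S)
-1178 - (-1569/l + 681/A(-13)) = -1178 - (-1569/523 + 681/(((41 - 13)/(40 - 13)))) = -1178 - (-1569*1/523 + 681/((28/27))) = -1178 - (-3 + 681/(((1/27)*28))) = -1178 - (-3 + 681/(28/27)) = -1178 - (-3 + 681*(27/28)) = -1178 - (-3 + 18387/28) = -1178 - 1*18303/28 = -1178 - 18303/28 = -51287/28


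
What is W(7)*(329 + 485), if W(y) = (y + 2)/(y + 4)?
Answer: 666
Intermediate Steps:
W(y) = (2 + y)/(4 + y)
W(7)*(329 + 485) = ((2 + 7)/(4 + 7))*(329 + 485) = (9/11)*814 = 666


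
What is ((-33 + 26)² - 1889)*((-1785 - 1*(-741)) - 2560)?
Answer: 6631360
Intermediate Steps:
((-33 + 26)² - 1889)*((-1785 - 1*(-741)) - 2560) = ((-7)² - 1889)*((-1785 + 741) - 2560) = (49 - 1889)*(-1044 - 2560) = -1840*(-3604) = 6631360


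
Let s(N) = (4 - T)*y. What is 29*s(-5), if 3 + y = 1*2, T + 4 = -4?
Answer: -348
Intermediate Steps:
T = -8 (T = -4 - 4 = -8)
y = -1 (y = -3 + 1*2 = -3 + 2 = -1)
s(N) = -12 (s(N) = (4 - 1*(-8))*(-1) = (4 + 8)*(-1) = 12*(-1) = -12)
29*s(-5) = 29*(-12) = -348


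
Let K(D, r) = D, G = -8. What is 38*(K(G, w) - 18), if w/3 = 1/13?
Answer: -988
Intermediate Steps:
w = 3/13 ≈ 0.23077
38*(K(G, w) - 18) = 38*(-8 - 18) = 38*(-26) = -988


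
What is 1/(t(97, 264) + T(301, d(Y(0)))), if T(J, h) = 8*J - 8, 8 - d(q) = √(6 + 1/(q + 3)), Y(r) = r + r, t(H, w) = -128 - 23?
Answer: 1/2249 ≈ 0.00044464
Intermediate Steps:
t(H, w) = -151
Y(r) = 2*r
d(q) = 8 - √(6 + 1/(3 + q)) (d(q) = 8 - √(6 + 1/(q + 3)) = 8 - √(6 + 1/(3 + q)))
T(J, h) = -8 + 8*J
1/(t(97, 264) + T(301, d(Y(0)))) = 1/(-151 + (-8 + 8*301)) = 1/(-151 + (-8 + 2408)) = 1/(-151 + 2400) = 1/2249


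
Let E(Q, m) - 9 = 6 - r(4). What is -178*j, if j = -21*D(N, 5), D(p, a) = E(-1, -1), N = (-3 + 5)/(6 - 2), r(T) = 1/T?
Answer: 110271/2 ≈ 55136.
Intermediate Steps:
r(T) = 1/T
N = ½ (N = 2/4 = 2*(¼) = ½ ≈ 0.50000)
E(Q, m) = 59/4 (E(Q, m) = 9 + (6 - 1/4) = 9 + (6 - 1*¼) = 9 + (6 - ¼) = 9 + 23/4 = 59/4)
D(p, a) = 59/4
j = -1239/4 (j = -21*59/4 = -1239/4 ≈ -309.75)
-178*j = -178*(-1239/4) = 110271/2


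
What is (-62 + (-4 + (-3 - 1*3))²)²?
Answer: 1444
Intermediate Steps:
(-62 + (-4 + (-3 - 1*3))²)² = (-62 + (-4 + (-3 - 3))²)² = (-62 + (-4 - 6)²)² = (-62 + (-10)²)² = (-62 + 100)² = 38² = 1444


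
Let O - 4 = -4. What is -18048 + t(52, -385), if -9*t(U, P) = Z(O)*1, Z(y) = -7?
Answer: -162425/9 ≈ -18047.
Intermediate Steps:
O = 0 (O = 4 - 4 = 0)
t(U, P) = 7/9 (t(U, P) = -(-7)/9 = -⅑*(-7) = 7/9)
-18048 + t(52, -385) = -18048 + 7/9 = -162425/9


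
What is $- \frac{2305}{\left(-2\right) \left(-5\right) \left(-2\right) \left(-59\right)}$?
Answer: $- \frac{461}{236} \approx -1.9534$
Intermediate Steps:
$- \frac{2305}{\left(-2\right) \left(-5\right) \left(-2\right) \left(-59\right)} = - \frac{2305}{10 \left(-2\right) \left(-59\right)} = - \frac{2305}{\left(-20\right) \left(-59\right)} = - \frac{2305}{1180} = \left(-2305\right) \frac{1}{1180} = - \frac{461}{236}$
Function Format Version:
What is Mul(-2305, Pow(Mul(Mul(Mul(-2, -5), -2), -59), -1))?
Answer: Rational(-461, 236) ≈ -1.9534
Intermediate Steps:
Mul(-2305, Pow(Mul(Mul(Mul(-2, -5), -2), -59), -1)) = Mul(-2305, Pow(Mul(Mul(10, -2), -59), -1)) = Mul(-2305, Pow(Mul(-20, -59), -1)) = Mul(-2305, Pow(1180, -1)) = Mul(-2305, Rational(1, 1180)) = Rational(-461, 236)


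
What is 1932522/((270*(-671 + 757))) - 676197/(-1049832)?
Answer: 18930784543/225713880 ≈ 83.871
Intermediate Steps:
1932522/((270*(-671 + 757))) - 676197/(-1049832) = 1932522/((270*86)) - 676197*(-1/1049832) = 1932522/23220 + 75133/116648 = 1932522*(1/23220) + 75133/116648 = 322087/3870 + 75133/116648 = 18930784543/225713880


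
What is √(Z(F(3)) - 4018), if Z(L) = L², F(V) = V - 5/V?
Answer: I*√36146/3 ≈ 63.374*I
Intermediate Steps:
F(V) = V - 5/V
√(Z(F(3)) - 4018) = √((3 - 5/3)² - 4018) = √((4/3)² - 4018) = √(16/9 - 4018) = √(-36146/9) = I*√36146/3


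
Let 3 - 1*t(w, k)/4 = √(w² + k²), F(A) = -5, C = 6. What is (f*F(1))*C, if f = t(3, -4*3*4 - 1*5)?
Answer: -360 + 120*√2818 ≈ 6010.2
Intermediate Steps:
t(w, k) = 12 - 4*√(k² + w²) (t(w, k) = 12 - 4*√(w² + k²) = 12 - 4*√(k² + w²))
f = 12 - 4*√2818 (f = 12 - 4*√((-4*3*4 - 1*5)² + 3²) = 12 - 4*√((-12*4 - 5)² + 9) = 12 - 4*√((-48 - 5)² + 9) = 12 - 4*√((-53)² + 9) = 12 - 4*√(2809 + 9) = 12 - 4*√2818 ≈ -200.34)
(f*F(1))*C = ((12 - 4*√2818)*(-5))*6 = (-60 + 20*√2818)*6 = -360 + 120*√2818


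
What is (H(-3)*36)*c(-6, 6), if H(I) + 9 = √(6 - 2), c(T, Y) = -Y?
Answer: 1512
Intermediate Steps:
H(I) = -7 (H(I) = -9 + √(6 - 2) = -9 + √4 = -9 + 2 = -7)
(H(-3)*36)*c(-6, 6) = (-7*36)*(-1*6) = -252*(-6) = 1512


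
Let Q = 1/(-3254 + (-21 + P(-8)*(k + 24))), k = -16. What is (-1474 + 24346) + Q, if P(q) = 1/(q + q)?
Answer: 149834470/6551 ≈ 22872.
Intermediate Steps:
P(q) = 1/(2*q)
Q = -2/6551 (Q = 1/(-3254 + (-21 + ((½)/(-8))*(-16 + 24))) = 1/(-3254 + (-21 + ((½)*(-⅛))*8)) = 1/(-3254 + (-21 - 1/16*8)) = 1/(-3254 + (-21 - ½)) = 1/(-3254 - 43/2) = 1/(-6551/2) = -2/6551 ≈ -0.00030530)
(-1474 + 24346) + Q = (-1474 + 24346) - 2/6551 = 22872 - 2/6551 = 149834470/6551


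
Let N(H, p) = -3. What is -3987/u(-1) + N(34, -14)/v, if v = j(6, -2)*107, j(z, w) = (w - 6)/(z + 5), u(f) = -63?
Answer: 379439/5992 ≈ 63.324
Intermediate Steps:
j(z, w) = (-6 + w)/(5 + z)
v = -856/11 (v = ((-6 - 2)/(5 + 6))*107 = (-8/11)*107 = ((1/11)*(-8))*107 = -8/11*107 = -856/11 ≈ -77.818)
-3987/u(-1) + N(34, -14)/v = -3987/(-63) - 3/(-856/11) = -3987*(-1/63) - 3*(-11/856) = 443/7 + 33/856 = 379439/5992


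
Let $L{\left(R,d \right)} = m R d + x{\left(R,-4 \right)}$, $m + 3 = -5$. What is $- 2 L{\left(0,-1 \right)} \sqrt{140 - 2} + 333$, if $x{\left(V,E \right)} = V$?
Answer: $333$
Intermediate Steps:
$m = -8$ ($m = -3 - 5 = -8$)
$L{\left(R,d \right)} = R - 8 R d$ ($L{\left(R,d \right)} = - 8 R d + R = R - 8 R d$)
$- 2 L{\left(0,-1 \right)} \sqrt{140 - 2} + 333 = - 2 \cdot 0 \left(1 - -8\right) \sqrt{140 - 2} + 333 = - 2 \cdot 0 \left(1 + 8\right) \sqrt{138} + 333 = - 2 \cdot 0 \cdot 9 \sqrt{138} + 333 = \left(-2\right) 0 \sqrt{138} + 333 = 0 \sqrt{138} + 333 = 0 + 333 = 333$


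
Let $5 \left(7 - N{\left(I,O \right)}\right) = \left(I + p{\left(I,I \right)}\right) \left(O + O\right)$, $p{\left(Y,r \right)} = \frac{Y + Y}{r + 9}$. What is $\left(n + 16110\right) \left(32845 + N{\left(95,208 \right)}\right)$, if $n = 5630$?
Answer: $539065040$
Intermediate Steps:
$p{\left(Y,r \right)} = \frac{2 Y}{9 + r}$
$N{\left(I,O \right)} = 7 - \frac{2 O \left(I + \frac{2 I}{9 + I}\right)}{5}$ ($N{\left(I,O \right)} = 7 - \frac{\left(I + \frac{2 I}{9 + I}\right) \left(O + O\right)}{5} = 7 - \frac{\left(I + \frac{2 I}{9 + I}\right) 2 O}{5} = 7 - \frac{2 O \left(I + \frac{2 I}{9 + I}\right)}{5}$)
$\left(n + 16110\right) \left(32845 + N{\left(95,208 \right)}\right) = \left(5630 + 16110\right) \left(32845 + \frac{\left(9 + 95\right) \left(35 - 190 \cdot 208\right) - 380 \cdot 208}{5 \left(9 + 95\right)}\right) = 21740 \left(32845 + \frac{104 \left(35 - 39520\right) - 79040}{5 \cdot 104}\right) = 21740 \left(32845 + \frac{1}{5} \cdot \frac{1}{104} \left(104 \left(-39485\right) - 79040\right)\right) = 21740 \left(32845 + \frac{1}{5} \cdot \frac{1}{104} \left(-4106440 - 79040\right)\right) = 21740 \left(32845 + \frac{1}{5} \cdot \frac{1}{104} \left(-4185480\right)\right) = 21740 \left(32845 - 8049\right) = 21740 \cdot 24796 = 539065040$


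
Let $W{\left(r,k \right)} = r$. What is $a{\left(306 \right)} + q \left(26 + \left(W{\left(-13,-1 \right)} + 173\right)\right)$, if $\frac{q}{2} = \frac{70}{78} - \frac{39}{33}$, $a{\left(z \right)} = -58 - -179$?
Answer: $\frac{2175}{143} \approx 15.21$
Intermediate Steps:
$a{\left(z \right)} = 121$ ($a{\left(z \right)} = -58 + 179 = 121$)
$q = - \frac{244}{429}$ ($q = 2 \left(\frac{70}{78} - \frac{39}{33}\right) = 2 \left(70 \cdot \frac{1}{78} - \frac{13}{11}\right) = 2 \left(\frac{35}{39} - \frac{13}{11}\right) = 2 \left(- \frac{122}{429}\right) = - \frac{244}{429} \approx -0.56876$)
$a{\left(306 \right)} + q \left(26 + \left(W{\left(-13,-1 \right)} + 173\right)\right) = 121 - \frac{244 \left(26 + \left(-13 + 173\right)\right)}{429} = 121 - \frac{244 \left(26 + 160\right)}{429} = 121 - \frac{15128}{143} = \frac{2175}{143}$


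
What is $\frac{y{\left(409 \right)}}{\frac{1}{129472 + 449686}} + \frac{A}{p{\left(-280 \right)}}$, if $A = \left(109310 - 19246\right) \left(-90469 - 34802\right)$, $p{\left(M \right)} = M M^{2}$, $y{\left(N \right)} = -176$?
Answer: $- \frac{139849735425541}{1372000} \approx -1.0193 \cdot 10^{8}$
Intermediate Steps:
$p{\left(M \right)} = M^{3}$
$A = -11282407344$ ($A = 90064 \left(-125271\right) = -11282407344$)
$\frac{y{\left(409 \right)}}{\frac{1}{129472 + 449686}} + \frac{A}{p{\left(-280 \right)}} = - \frac{176}{\frac{1}{129472 + 449686}} - \frac{11282407344}{\left(-280\right)^{3}} = - \frac{176}{\frac{1}{579158}} - \frac{11282407344}{-21952000} = - 176 \frac{1}{\frac{1}{579158}} - - \frac{705150459}{1372000} = \left(-176\right) 579158 + \frac{705150459}{1372000} = -101931808 + \frac{705150459}{1372000} = - \frac{139849735425541}{1372000}$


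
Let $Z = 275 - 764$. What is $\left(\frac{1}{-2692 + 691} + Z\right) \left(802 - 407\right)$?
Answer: $- \frac{386503550}{2001} \approx -1.9316 \cdot 10^{5}$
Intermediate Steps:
$Z = -489$
$\left(\frac{1}{-2692 + 691} + Z\right) \left(802 - 407\right) = \left(\frac{1}{-2692 + 691} - 489\right) \left(802 - 407\right) = \left(\frac{1}{-2001} - 489\right) 395 = \left(- \frac{1}{2001} - 489\right) 395 = \left(- \frac{978490}{2001}\right) 395 = - \frac{386503550}{2001}$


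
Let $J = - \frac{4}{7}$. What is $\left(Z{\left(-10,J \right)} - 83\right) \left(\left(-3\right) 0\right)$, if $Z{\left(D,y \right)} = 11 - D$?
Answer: $0$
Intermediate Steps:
$J = - \frac{4}{7}$ ($J = \left(-4\right) \frac{1}{7} = - \frac{4}{7} \approx -0.57143$)
$\left(Z{\left(-10,J \right)} - 83\right) \left(\left(-3\right) 0\right) = \left(\left(11 - -10\right) - 83\right) \left(\left(-3\right) 0\right) = \left(\left(11 + 10\right) - 83\right) 0 = \left(21 - 83\right) 0 = \left(-62\right) 0 = 0$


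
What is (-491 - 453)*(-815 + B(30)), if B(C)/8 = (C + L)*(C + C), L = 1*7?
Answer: -15996080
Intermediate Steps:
L = 7
B(C) = 16*C*(7 + C) (B(C) = 8*((C + 7)*(C + C)) = 8*((7 + C)*(2*C)) = 8*(2*C*(7 + C)) = 16*C*(7 + C))
(-491 - 453)*(-815 + B(30)) = (-491 - 453)*(-815 + 16*30*(7 + 30)) = -944*(-815 + 16*30*37) = -944*(-815 + 17760) = -944*16945 = -15996080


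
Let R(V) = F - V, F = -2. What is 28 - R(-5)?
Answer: 25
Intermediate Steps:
R(V) = -2 - V
28 - R(-5) = 28 - (-2 - 1*(-5)) = 28 - (-2 + 5) = 28 - 1*3 = 28 - 3 = 25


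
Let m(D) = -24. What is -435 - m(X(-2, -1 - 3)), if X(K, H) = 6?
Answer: -411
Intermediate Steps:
-435 - m(X(-2, -1 - 3)) = -435 - 1*(-24) = -435 + 24 = -411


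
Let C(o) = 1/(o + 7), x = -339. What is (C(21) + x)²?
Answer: 90079081/784 ≈ 1.1490e+5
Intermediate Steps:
C(o) = 1/(7 + o)
(C(21) + x)² = (1/(7 + 21) - 339)² = (1/28 - 339)² = (-9491/28)² = 90079081/784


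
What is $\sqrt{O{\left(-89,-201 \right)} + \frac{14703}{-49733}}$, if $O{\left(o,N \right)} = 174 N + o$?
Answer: $\frac{i \sqrt{86724548730506}}{49733} \approx 187.25 i$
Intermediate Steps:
$O{\left(o,N \right)} = o + 174 N$
$\sqrt{O{\left(-89,-201 \right)} + \frac{14703}{-49733}} = \sqrt{\left(-89 + 174 \left(-201\right)\right) + \frac{14703}{-49733}} = \sqrt{\left(-89 - 34974\right) + 14703 \left(- \frac{1}{49733}\right)} = \sqrt{-35063 - \frac{14703}{49733}} = \sqrt{- \frac{1743802882}{49733}} = \frac{i \sqrt{86724548730506}}{49733}$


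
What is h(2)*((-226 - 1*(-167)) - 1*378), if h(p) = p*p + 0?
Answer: -1748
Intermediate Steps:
h(p) = p² (h(p) = p² + 0 = p²)
h(2)*((-226 - 1*(-167)) - 1*378) = 2²*((-226 - 1*(-167)) - 1*378) = 4*((-226 + 167) - 378) = 4*(-59 - 378) = 4*(-437) = -1748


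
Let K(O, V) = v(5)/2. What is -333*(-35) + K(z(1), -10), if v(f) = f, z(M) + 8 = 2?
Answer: 23315/2 ≈ 11658.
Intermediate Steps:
z(M) = -6 (z(M) = -8 + 2 = -6)
K(O, V) = 5/2
-333*(-35) + K(z(1), -10) = -333*(-35) + 5/2 = 11655 + 5/2 = 23315/2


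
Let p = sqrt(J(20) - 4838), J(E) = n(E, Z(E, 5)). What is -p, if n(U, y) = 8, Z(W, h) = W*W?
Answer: -I*sqrt(4830) ≈ -69.498*I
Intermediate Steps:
Z(W, h) = W**2
J(E) = 8
p = I*sqrt(4830) (p = sqrt(8 - 4838) = sqrt(-4830) = I*sqrt(4830) ≈ 69.498*I)
-p = -I*sqrt(4830)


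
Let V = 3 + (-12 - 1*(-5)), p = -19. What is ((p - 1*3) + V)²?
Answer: 676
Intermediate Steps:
V = -4 (V = 3 + (-12 + 5) = 3 - 7 = -4)
((p - 1*3) + V)² = ((-19 - 1*3) - 4)² = ((-19 - 3) - 4)² = (-22 - 4)² = (-26)² = 676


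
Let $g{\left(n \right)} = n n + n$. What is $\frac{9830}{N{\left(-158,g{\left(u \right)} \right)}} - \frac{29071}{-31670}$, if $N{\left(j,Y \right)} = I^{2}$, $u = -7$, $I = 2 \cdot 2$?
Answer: $\frac{77945309}{126680} \approx 615.29$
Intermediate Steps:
$I = 4$
$g{\left(n \right)} = n + n^{2}$ ($g{\left(n \right)} = n^{2} + n = n + n^{2}$)
$N{\left(j,Y \right)} = 16$ ($N{\left(j,Y \right)} = 4^{2} = 16$)
$\frac{9830}{N{\left(-158,g{\left(u \right)} \right)}} - \frac{29071}{-31670} = \frac{9830}{16} - \frac{29071}{-31670} = 9830 \cdot \frac{1}{16} - - \frac{29071}{31670} = \frac{4915}{8} + \frac{29071}{31670} = \frac{77945309}{126680}$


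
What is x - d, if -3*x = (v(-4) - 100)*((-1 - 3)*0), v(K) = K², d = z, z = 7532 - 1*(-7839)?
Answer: -15371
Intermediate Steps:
z = 15371 (z = 7532 + 7839 = 15371)
d = 15371
x = 0 (x = -((-4)² - 100)*(-1 - 3)*0/3 = -(16 - 100)*(-4*0)/3 = -(-28)*0 = -⅓*0 = 0)
x - d = 0 - 1*15371 = 0 - 15371 = -15371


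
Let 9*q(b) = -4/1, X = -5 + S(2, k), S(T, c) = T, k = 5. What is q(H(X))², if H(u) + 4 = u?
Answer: 16/81 ≈ 0.19753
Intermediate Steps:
X = -3 (X = -5 + 2 = -3)
H(u) = -4 + u
q(b) = -4/9 (q(b) = (-4/1)/9 = (-4*1)/9 = (⅑)*(-4) = -4/9)
q(H(X))² = (-4/9)² = 16/81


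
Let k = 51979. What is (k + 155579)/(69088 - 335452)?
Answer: -11531/14798 ≈ -0.77923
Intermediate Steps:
(k + 155579)/(69088 - 335452) = (51979 + 155579)/(69088 - 335452) = 207558/(-266364) = 207558*(-1/266364) = -11531/14798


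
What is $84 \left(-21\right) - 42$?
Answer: $-1806$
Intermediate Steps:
$84 \left(-21\right) - 42 = -1764 - 42 = -1806$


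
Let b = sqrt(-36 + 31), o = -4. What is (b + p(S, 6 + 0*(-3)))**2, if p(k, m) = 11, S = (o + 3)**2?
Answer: (11 + I*sqrt(5))**2 ≈ 116.0 + 49.193*I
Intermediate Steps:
S = 1 (S = (-4 + 3)**2 = (-1)**2 = 1)
b = I*sqrt(5) (b = sqrt(-5) = I*sqrt(5) ≈ 2.2361*I)
(b + p(S, 6 + 0*(-3)))**2 = (I*sqrt(5) + 11)**2 = (11 + I*sqrt(5))**2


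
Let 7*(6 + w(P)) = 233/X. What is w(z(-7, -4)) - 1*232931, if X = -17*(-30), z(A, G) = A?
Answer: -831584857/3570 ≈ -2.3294e+5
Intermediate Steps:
X = 510
w(P) = -21187/3570 (w(P) = -6 + (233/510)/7 = -6 + (233*(1/510))/7 = -6 + (⅐)*(233/510) = -6 + 233/3570 = -21187/3570)
w(z(-7, -4)) - 1*232931 = -21187/3570 - 1*232931 = -21187/3570 - 232931 = -831584857/3570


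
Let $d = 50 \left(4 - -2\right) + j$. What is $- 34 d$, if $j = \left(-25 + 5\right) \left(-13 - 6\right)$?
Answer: $-23120$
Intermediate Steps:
$j = 380$ ($j = \left(-20\right) \left(-19\right) = 380$)
$d = 680$ ($d = 50 \left(4 - -2\right) + 380 = 50 \left(4 + 2\right) + 380 = 50 \cdot 6 + 380 = 300 + 380 = 680$)
$- 34 d = \left(-34\right) 680 = -23120$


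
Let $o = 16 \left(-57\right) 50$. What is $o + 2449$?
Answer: $-43151$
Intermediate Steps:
$o = -45600$ ($o = \left(-912\right) 50 = -45600$)
$o + 2449 = -45600 + 2449 = -43151$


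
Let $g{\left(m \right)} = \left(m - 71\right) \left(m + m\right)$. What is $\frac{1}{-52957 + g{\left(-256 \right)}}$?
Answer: $\frac{1}{114467} \approx 8.7361 \cdot 10^{-6}$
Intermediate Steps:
$g{\left(m \right)} = 2 m \left(-71 + m\right)$ ($g{\left(m \right)} = \left(-71 + m\right) 2 m = 2 m \left(-71 + m\right)$)
$\frac{1}{-52957 + g{\left(-256 \right)}} = \frac{1}{-52957 + 2 \left(-256\right) \left(-71 - 256\right)} = \frac{1}{-52957 + 2 \left(-256\right) \left(-327\right)} = \frac{1}{-52957 + 167424} = \frac{1}{114467}$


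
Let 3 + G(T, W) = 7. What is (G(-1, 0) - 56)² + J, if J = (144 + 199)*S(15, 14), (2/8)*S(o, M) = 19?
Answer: 28772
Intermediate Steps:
G(T, W) = 4 (G(T, W) = -3 + 7 = 4)
S(o, M) = 76 (S(o, M) = 4*19 = 76)
J = 26068 (J = (144 + 199)*76 = 343*76 = 26068)
(G(-1, 0) - 56)² + J = (4 - 56)² + 26068 = (-52)² + 26068 = 2704 + 26068 = 28772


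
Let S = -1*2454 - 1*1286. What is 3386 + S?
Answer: -354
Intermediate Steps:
S = -3740 (S = -2454 - 1286 = -3740)
3386 + S = 3386 - 3740 = -354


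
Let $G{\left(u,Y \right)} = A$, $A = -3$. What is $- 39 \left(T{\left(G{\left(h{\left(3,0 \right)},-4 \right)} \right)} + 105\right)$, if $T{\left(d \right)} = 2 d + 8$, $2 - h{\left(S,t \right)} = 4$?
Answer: $-4173$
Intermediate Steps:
$h{\left(S,t \right)} = -2$ ($h{\left(S,t \right)} = 2 - 4 = -2$)
$G{\left(u,Y \right)} = -3$
$T{\left(d \right)} = 8 + 2 d$
$- 39 \left(T{\left(G{\left(h{\left(3,0 \right)},-4 \right)} \right)} + 105\right) = - 39 \left(\left(8 + 2 \left(-3\right)\right) + 105\right) = - 39 \left(\left(8 - 6\right) + 105\right) = - 39 \left(2 + 105\right) = \left(-39\right) 107 = -4173$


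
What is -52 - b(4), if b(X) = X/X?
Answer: -53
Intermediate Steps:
b(X) = 1
-52 - b(4) = -52 - 1*1 = -52 - 1 = -53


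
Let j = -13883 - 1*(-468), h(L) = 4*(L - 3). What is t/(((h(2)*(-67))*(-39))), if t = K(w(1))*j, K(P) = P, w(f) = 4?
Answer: 13415/2613 ≈ 5.1339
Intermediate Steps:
h(L) = -12 + 4*L (h(L) = 4*(-3 + L) = -12 + 4*L)
j = -13415 (j = -13883 + 468 = -13415)
t = -53660 (t = 4*(-13415) = -53660)
t/(((h(2)*(-67))*(-39))) = -53660*1/(2613*(-12 + 4*2)) = -53660*1/(2613*(-12 + 8)) = -53660/(-4*(-67)*(-39)) = -53660/(268*(-39)) = -53660/(-10452) = -53660*(-1/10452) = 13415/2613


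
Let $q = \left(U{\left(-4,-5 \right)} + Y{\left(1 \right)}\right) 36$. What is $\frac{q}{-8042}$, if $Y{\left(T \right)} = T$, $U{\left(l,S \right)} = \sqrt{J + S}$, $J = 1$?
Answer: $- \frac{18}{4021} - \frac{36 i}{4021} \approx -0.0044765 - 0.008953 i$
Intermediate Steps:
$U{\left(l,S \right)} = \sqrt{1 + S}$
$q = 36 + 72 i$ ($q = \left(\sqrt{1 - 5} + 1\right) 36 = \left(\sqrt{-4} + 1\right) 36 = \left(2 i + 1\right) 36 = \left(1 + 2 i\right) 36 = 36 + 72 i \approx 36.0 + 72.0 i$)
$\frac{q}{-8042} = \frac{36 + 72 i}{-8042} = \left(36 + 72 i\right) \left(- \frac{1}{8042}\right) = - \frac{18}{4021} - \frac{36 i}{4021}$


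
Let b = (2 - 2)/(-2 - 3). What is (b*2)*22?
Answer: 0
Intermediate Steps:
b = 0 (b = 0/(-5) = 0*(-1/5) = 0)
(b*2)*22 = (0*2)*22 = 0*22 = 0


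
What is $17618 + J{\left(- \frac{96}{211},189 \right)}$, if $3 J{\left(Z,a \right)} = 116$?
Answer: $\frac{52970}{3} \approx 17657.0$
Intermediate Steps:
$J{\left(Z,a \right)} = \frac{116}{3}$ ($J{\left(Z,a \right)} = \frac{1}{3} \cdot 116 = \frac{116}{3}$)
$17618 + J{\left(- \frac{96}{211},189 \right)} = 17618 + \frac{116}{3} = \frac{52970}{3}$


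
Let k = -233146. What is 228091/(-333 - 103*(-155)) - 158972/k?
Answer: 27831777295/1822269136 ≈ 15.273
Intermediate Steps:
228091/(-333 - 103*(-155)) - 158972/k = 228091/(-333 - 103*(-155)) - 158972/(-233146) = 228091/(-333 + 15965) - 158972*(-1/233146) = 228091/15632 + 79486/116573 = 27831777295/1822269136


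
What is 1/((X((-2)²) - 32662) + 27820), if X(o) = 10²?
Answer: -1/4742 ≈ -0.00021088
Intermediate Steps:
X(o) = 100
1/((X((-2)²) - 32662) + 27820) = 1/((100 - 32662) + 27820) = 1/(-32562 + 27820) = 1/(-4742) = -1/4742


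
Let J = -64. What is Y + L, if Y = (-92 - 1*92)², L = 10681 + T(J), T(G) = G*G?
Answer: 48633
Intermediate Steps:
T(G) = G²
L = 14777 (L = 10681 + (-64)² = 10681 + 4096 = 14777)
Y = 33856 (Y = (-92 - 92)² = (-184)² = 33856)
Y + L = 33856 + 14777 = 48633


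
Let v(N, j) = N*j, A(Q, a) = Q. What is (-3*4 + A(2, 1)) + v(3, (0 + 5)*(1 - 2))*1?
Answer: -25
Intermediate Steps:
(-3*4 + A(2, 1)) + v(3, (0 + 5)*(1 - 2))*1 = (-3*4 + 2) + (3*((0 + 5)*(1 - 2)))*1 = (-12 + 2) + (3*(5*(-1)))*1 = -10 + (3*(-5))*1 = -10 - 15*1 = -10 - 15 = -25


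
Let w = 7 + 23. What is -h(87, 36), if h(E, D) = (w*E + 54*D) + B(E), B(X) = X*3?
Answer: -4815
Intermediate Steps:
B(X) = 3*X
w = 30
h(E, D) = 33*E + 54*D (h(E, D) = (30*E + 54*D) + 3*E = 33*E + 54*D)
-h(87, 36) = -(33*87 + 54*36) = -(2871 + 1944) = -1*4815 = -4815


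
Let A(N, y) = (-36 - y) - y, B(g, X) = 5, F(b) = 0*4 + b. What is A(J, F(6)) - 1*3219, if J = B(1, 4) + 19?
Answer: -3267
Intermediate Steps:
F(b) = b (F(b) = 0 + b = b)
J = 24 (J = 5 + 19 = 24)
A(N, y) = -36 - 2*y
A(J, F(6)) - 1*3219 = (-36 - 2*6) - 1*3219 = (-36 - 12) - 3219 = -48 - 3219 = -3267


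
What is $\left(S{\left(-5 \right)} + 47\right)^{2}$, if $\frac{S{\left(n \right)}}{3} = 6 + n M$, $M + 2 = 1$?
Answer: $6400$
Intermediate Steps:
$M = -1$ ($M = -2 + 1 = -1$)
$S{\left(n \right)} = 18 - 3 n$ ($S{\left(n \right)} = 3 \left(6 + n \left(-1\right)\right) = 3 \left(6 - n\right) = 18 - 3 n$)
$\left(S{\left(-5 \right)} + 47\right)^{2} = \left(\left(18 - -15\right) + 47\right)^{2} = \left(\left(18 + 15\right) + 47\right)^{2} = \left(33 + 47\right)^{2} = 80^{2} = 6400$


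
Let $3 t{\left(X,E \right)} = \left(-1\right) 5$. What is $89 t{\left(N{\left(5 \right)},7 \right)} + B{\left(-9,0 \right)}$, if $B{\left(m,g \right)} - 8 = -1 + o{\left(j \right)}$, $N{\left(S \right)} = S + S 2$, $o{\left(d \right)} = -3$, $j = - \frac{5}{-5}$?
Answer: $- \frac{433}{3} \approx -144.33$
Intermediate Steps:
$j = 1$ ($j = \left(-5\right) \left(- \frac{1}{5}\right) = 1$)
$N{\left(S \right)} = 3 S$ ($N{\left(S \right)} = S + 2 S = 3 S$)
$B{\left(m,g \right)} = 4$ ($B{\left(m,g \right)} = 8 - 4 = 4$)
$t{\left(X,E \right)} = - \frac{5}{3}$ ($t{\left(X,E \right)} = \frac{\left(-1\right) 5}{3} = \frac{1}{3} \left(-5\right) = - \frac{5}{3}$)
$89 t{\left(N{\left(5 \right)},7 \right)} + B{\left(-9,0 \right)} = 89 \left(- \frac{5}{3}\right) + 4 = - \frac{445}{3} + 4 = - \frac{433}{3}$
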